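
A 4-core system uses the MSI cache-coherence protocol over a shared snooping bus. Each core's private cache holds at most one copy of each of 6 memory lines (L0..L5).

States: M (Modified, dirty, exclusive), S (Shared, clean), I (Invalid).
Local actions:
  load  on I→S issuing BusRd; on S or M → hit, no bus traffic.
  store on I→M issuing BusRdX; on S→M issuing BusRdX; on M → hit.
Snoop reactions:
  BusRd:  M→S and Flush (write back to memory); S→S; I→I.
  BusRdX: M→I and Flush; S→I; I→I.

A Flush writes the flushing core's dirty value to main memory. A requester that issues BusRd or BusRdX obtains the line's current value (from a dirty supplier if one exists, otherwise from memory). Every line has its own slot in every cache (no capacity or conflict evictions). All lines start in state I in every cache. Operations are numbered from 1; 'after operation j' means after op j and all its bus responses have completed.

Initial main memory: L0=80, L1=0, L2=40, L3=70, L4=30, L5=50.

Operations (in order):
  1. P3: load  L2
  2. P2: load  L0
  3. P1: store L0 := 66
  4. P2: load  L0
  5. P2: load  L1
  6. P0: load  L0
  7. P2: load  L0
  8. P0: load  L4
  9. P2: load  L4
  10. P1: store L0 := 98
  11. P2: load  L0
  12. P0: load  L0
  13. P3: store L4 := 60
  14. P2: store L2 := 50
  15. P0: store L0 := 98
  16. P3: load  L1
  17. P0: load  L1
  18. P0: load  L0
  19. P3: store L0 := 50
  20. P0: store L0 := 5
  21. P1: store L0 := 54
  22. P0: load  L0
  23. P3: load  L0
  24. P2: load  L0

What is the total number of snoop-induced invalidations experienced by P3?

  op1 P3: load  L2 → I/I/I/S on L2; bus BusRd; mem=40
  op2 P2: load  L0 → I/I/S/I on L0; bus BusRd; mem=80
  op3 P1: store L0 := 66 → I/M/I/I on L0; bus BusRdX; mem=80
  op4 P2: load  L0 → I/S/S/I on L0; bus BusRd Flush; mem=66
  op5 P2: load  L1 → I/I/S/I on L1; bus BusRd; mem=0
  op6 P0: load  L0 → S/S/S/I on L0; bus BusRd; mem=66
  op7 P2: load  L0 → S/S/S/I on L0; bus (none); mem=66
  op8 P0: load  L4 → S/I/I/I on L4; bus BusRd; mem=30
  op9 P2: load  L4 → S/I/S/I on L4; bus BusRd; mem=30
  op10 P1: store L0 := 98 → I/M/I/I on L0; bus BusRdX; mem=66
  op11 P2: load  L0 → I/S/S/I on L0; bus BusRd Flush; mem=98
  op12 P0: load  L0 → S/S/S/I on L0; bus BusRd; mem=98
  op13 P3: store L4 := 60 → I/I/I/M on L4; bus BusRdX; mem=30
  op14 P2: store L2 := 50 → I/I/M/I on L2; bus BusRdX; mem=40
  op15 P0: store L0 := 98 → M/I/I/I on L0; bus BusRdX; mem=98
  op16 P3: load  L1 → I/I/S/S on L1; bus BusRd; mem=0
  op17 P0: load  L1 → S/I/S/S on L1; bus BusRd; mem=0
  op18 P0: load  L0 → M/I/I/I on L0; bus (none); mem=98
  op19 P3: store L0 := 50 → I/I/I/M on L0; bus BusRdX Flush; mem=98
  op20 P0: store L0 := 5 → M/I/I/I on L0; bus BusRdX Flush; mem=50
  op21 P1: store L0 := 54 → I/M/I/I on L0; bus BusRdX Flush; mem=5
  op22 P0: load  L0 → S/S/I/I on L0; bus BusRd Flush; mem=54
  op23 P3: load  L0 → S/S/I/S on L0; bus BusRd; mem=54
  op24 P2: load  L0 → S/S/S/S on L0; bus BusRd; mem=54

invalidations = 2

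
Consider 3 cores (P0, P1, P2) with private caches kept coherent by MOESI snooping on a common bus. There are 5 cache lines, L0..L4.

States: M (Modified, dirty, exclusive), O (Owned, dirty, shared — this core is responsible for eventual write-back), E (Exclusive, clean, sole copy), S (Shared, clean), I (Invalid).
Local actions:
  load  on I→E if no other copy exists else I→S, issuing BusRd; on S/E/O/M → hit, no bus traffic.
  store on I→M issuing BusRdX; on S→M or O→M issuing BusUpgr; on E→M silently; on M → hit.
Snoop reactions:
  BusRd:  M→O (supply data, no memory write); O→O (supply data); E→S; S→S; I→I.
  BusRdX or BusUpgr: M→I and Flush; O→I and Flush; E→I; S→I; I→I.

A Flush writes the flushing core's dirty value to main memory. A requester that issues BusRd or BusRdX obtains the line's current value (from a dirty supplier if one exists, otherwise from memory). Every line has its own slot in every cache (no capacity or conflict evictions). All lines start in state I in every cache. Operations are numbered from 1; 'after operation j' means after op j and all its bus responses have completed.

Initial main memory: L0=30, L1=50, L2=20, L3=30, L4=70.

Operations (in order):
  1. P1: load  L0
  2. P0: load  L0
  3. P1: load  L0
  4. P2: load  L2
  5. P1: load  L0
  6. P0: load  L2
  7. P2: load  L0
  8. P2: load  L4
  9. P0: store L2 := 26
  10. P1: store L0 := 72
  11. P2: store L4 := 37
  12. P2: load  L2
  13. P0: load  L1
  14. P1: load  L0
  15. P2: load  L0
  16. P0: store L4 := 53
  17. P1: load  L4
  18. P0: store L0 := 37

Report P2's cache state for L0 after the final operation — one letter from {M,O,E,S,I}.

[1] P1: load  L0 | P0:I, P1:E(30), P2:I | bus: BusRd
[2] P0: load  L0 | P0:S(30), P1:S(30), P2:I | bus: BusRd
[3] P1: load  L0 | P0:S(30), P1:S(30), P2:I | bus: none
[4] P2: load  L2 | P0:I, P1:I, P2:E(20) | bus: BusRd
[5] P1: load  L0 | P0:S(30), P1:S(30), P2:I | bus: none
[6] P0: load  L2 | P0:S(20), P1:I, P2:S(20) | bus: BusRd
[7] P2: load  L0 | P0:S(30), P1:S(30), P2:S(30) | bus: BusRd
[8] P2: load  L4 | P0:I, P1:I, P2:E(70) | bus: BusRd
[9] P0: store L2 := 26 | P0:M(26), P1:I, P2:I | bus: BusUpgr
[10] P1: store L0 := 72 | P0:I, P1:M(72), P2:I | bus: BusUpgr
[11] P2: store L4 := 37 | P0:I, P1:I, P2:M(37) | bus: none
[12] P2: load  L2 | P0:O(26), P1:I, P2:S(26) | bus: BusRd
[13] P0: load  L1 | P0:E(50), P1:I, P2:I | bus: BusRd
[14] P1: load  L0 | P0:I, P1:M(72), P2:I | bus: none
[15] P2: load  L0 | P0:I, P1:O(72), P2:S(72) | bus: BusRd
[16] P0: store L4 := 53 | P0:M(53), P1:I, P2:I | bus: BusRdX,Flush
[17] P1: load  L4 | P0:O(53), P1:S(53), P2:I | bus: BusRd
[18] P0: store L0 := 37 | P0:M(37), P1:I, P2:I | bus: BusRdX,Flush

state = I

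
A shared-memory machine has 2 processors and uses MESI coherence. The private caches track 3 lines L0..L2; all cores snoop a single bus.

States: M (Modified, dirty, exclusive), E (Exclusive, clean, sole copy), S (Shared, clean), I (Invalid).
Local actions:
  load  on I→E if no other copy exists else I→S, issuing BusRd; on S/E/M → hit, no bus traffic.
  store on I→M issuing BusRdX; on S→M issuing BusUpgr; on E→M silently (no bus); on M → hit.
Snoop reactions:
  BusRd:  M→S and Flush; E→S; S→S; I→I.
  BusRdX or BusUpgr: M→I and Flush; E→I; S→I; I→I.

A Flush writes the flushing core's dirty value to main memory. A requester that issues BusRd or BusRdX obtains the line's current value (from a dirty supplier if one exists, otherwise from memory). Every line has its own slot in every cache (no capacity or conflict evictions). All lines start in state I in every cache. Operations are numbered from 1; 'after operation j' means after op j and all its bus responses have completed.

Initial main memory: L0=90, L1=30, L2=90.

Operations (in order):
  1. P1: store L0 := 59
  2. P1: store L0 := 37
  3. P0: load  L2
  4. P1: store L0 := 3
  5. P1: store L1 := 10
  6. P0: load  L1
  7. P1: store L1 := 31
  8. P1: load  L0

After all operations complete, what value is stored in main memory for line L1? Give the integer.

memory[L1] = 10

step 1: P1: store L0 := 59  ⟶  IM  (L0)  txn=BusRdX  M[L0]=90
step 2: P1: store L0 := 37  ⟶  IM  (L0)  txn=∅  M[L0]=90
step 3: P0: load  L2  ⟶  EI  (L2)  txn=BusRd  M[L2]=90
step 4: P1: store L0 := 3  ⟶  IM  (L0)  txn=∅  M[L0]=90
step 5: P1: store L1 := 10  ⟶  IM  (L1)  txn=BusRdX  M[L1]=30
step 6: P0: load  L1  ⟶  SS  (L1)  txn=BusRd+Flush  M[L1]=10
step 7: P1: store L1 := 31  ⟶  IM  (L1)  txn=BusUpgr  M[L1]=10
step 8: P1: load  L0  ⟶  IM  (L0)  txn=∅  M[L0]=90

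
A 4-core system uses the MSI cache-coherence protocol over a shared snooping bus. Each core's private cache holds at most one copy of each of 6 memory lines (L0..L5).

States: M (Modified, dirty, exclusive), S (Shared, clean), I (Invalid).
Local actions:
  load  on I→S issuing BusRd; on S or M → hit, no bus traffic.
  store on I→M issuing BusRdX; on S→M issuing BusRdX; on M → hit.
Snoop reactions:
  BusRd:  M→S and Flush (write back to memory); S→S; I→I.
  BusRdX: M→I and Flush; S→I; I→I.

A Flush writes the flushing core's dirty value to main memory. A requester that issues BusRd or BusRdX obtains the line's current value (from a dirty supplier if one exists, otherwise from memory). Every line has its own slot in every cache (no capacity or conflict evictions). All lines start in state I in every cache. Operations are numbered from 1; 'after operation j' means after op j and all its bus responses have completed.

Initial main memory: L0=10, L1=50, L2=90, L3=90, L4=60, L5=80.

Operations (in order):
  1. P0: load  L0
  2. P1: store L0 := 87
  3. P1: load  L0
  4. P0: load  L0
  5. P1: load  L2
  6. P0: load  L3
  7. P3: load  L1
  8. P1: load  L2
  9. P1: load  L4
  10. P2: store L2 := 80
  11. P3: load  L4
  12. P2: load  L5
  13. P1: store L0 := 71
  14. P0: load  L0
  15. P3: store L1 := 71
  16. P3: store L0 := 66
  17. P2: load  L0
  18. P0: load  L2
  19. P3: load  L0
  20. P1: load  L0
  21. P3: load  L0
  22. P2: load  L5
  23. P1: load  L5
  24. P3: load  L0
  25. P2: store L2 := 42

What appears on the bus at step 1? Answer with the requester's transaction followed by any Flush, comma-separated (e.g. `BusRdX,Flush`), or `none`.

bus = BusRd

1. P0: load  L0  bus=[BusRd]  L0: P0=S P1=I P2=I P3=I  mem[L0]=10
2. P1: store L0 := 87  bus=[BusRdX]  L0: P0=I P1=M P2=I P3=I  mem[L0]=10
3. P1: load  L0  bus=[-]  L0: P0=I P1=M P2=I P3=I  mem[L0]=10
4. P0: load  L0  bus=[BusRd,Flush]  L0: P0=S P1=S P2=I P3=I  mem[L0]=87
5. P1: load  L2  bus=[BusRd]  L2: P0=I P1=S P2=I P3=I  mem[L2]=90
6. P0: load  L3  bus=[BusRd]  L3: P0=S P1=I P2=I P3=I  mem[L3]=90
7. P3: load  L1  bus=[BusRd]  L1: P0=I P1=I P2=I P3=S  mem[L1]=50
8. P1: load  L2  bus=[-]  L2: P0=I P1=S P2=I P3=I  mem[L2]=90
9. P1: load  L4  bus=[BusRd]  L4: P0=I P1=S P2=I P3=I  mem[L4]=60
10. P2: store L2 := 80  bus=[BusRdX]  L2: P0=I P1=I P2=M P3=I  mem[L2]=90
11. P3: load  L4  bus=[BusRd]  L4: P0=I P1=S P2=I P3=S  mem[L4]=60
12. P2: load  L5  bus=[BusRd]  L5: P0=I P1=I P2=S P3=I  mem[L5]=80
13. P1: store L0 := 71  bus=[BusRdX]  L0: P0=I P1=M P2=I P3=I  mem[L0]=87
14. P0: load  L0  bus=[BusRd,Flush]  L0: P0=S P1=S P2=I P3=I  mem[L0]=71
15. P3: store L1 := 71  bus=[BusRdX]  L1: P0=I P1=I P2=I P3=M  mem[L1]=50
16. P3: store L0 := 66  bus=[BusRdX]  L0: P0=I P1=I P2=I P3=M  mem[L0]=71
17. P2: load  L0  bus=[BusRd,Flush]  L0: P0=I P1=I P2=S P3=S  mem[L0]=66
18. P0: load  L2  bus=[BusRd,Flush]  L2: P0=S P1=I P2=S P3=I  mem[L2]=80
19. P3: load  L0  bus=[-]  L0: P0=I P1=I P2=S P3=S  mem[L0]=66
20. P1: load  L0  bus=[BusRd]  L0: P0=I P1=S P2=S P3=S  mem[L0]=66
21. P3: load  L0  bus=[-]  L0: P0=I P1=S P2=S P3=S  mem[L0]=66
22. P2: load  L5  bus=[-]  L5: P0=I P1=I P2=S P3=I  mem[L5]=80
23. P1: load  L5  bus=[BusRd]  L5: P0=I P1=S P2=S P3=I  mem[L5]=80
24. P3: load  L0  bus=[-]  L0: P0=I P1=S P2=S P3=S  mem[L0]=66
25. P2: store L2 := 42  bus=[BusRdX]  L2: P0=I P1=I P2=M P3=I  mem[L2]=80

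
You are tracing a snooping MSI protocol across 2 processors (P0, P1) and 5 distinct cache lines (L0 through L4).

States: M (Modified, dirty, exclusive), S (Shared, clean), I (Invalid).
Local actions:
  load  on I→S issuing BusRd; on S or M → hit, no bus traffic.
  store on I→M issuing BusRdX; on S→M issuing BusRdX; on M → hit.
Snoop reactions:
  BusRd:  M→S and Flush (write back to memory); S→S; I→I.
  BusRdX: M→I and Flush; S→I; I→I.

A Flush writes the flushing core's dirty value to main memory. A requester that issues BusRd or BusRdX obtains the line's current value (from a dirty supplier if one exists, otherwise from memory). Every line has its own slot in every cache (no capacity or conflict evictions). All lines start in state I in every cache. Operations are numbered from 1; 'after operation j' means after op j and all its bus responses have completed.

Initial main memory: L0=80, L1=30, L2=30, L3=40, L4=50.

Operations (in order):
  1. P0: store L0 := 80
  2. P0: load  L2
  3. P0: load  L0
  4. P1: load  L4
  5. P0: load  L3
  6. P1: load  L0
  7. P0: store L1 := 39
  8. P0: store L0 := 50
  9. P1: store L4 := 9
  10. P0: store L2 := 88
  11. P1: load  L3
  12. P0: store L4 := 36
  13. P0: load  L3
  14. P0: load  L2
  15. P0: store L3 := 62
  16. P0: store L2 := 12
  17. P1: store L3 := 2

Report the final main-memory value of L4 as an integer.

memory[L4] = 9

step 1: P0: store L0 := 80  ⟶  MI  (L0)  txn=BusRdX  M[L0]=80
step 2: P0: load  L2  ⟶  SI  (L2)  txn=BusRd  M[L2]=30
step 3: P0: load  L0  ⟶  MI  (L0)  txn=∅  M[L0]=80
step 4: P1: load  L4  ⟶  IS  (L4)  txn=BusRd  M[L4]=50
step 5: P0: load  L3  ⟶  SI  (L3)  txn=BusRd  M[L3]=40
step 6: P1: load  L0  ⟶  SS  (L0)  txn=BusRd+Flush  M[L0]=80
step 7: P0: store L1 := 39  ⟶  MI  (L1)  txn=BusRdX  M[L1]=30
step 8: P0: store L0 := 50  ⟶  MI  (L0)  txn=BusRdX  M[L0]=80
step 9: P1: store L4 := 9  ⟶  IM  (L4)  txn=BusRdX  M[L4]=50
step 10: P0: store L2 := 88  ⟶  MI  (L2)  txn=BusRdX  M[L2]=30
step 11: P1: load  L3  ⟶  SS  (L3)  txn=BusRd  M[L3]=40
step 12: P0: store L4 := 36  ⟶  MI  (L4)  txn=BusRdX+Flush  M[L4]=9
step 13: P0: load  L3  ⟶  SS  (L3)  txn=∅  M[L3]=40
step 14: P0: load  L2  ⟶  MI  (L2)  txn=∅  M[L2]=30
step 15: P0: store L3 := 62  ⟶  MI  (L3)  txn=BusRdX  M[L3]=40
step 16: P0: store L2 := 12  ⟶  MI  (L2)  txn=∅  M[L2]=30
step 17: P1: store L3 := 2  ⟶  IM  (L3)  txn=BusRdX+Flush  M[L3]=62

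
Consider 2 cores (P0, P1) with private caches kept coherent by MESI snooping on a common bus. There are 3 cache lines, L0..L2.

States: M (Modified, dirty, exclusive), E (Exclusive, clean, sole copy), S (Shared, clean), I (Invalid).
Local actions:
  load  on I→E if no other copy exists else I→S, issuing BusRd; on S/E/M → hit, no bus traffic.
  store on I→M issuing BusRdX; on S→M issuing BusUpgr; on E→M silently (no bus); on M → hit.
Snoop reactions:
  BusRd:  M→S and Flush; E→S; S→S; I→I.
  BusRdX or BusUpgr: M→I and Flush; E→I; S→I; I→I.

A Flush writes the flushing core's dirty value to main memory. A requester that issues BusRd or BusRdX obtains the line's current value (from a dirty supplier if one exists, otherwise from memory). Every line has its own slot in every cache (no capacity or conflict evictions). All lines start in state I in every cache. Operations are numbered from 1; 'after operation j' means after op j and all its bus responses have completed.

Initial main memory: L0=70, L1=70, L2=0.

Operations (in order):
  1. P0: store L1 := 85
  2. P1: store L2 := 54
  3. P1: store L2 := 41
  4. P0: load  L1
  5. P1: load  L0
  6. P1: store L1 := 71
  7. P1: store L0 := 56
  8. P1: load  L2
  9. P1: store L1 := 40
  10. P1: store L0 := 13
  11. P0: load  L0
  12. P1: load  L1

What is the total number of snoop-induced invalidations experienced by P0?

[1] P0: store L1 := 85 | P0:M(85), P1:I | bus: BusRdX
[2] P1: store L2 := 54 | P0:I, P1:M(54) | bus: BusRdX
[3] P1: store L2 := 41 | P0:I, P1:M(41) | bus: none
[4] P0: load  L1 | P0:M(85), P1:I | bus: none
[5] P1: load  L0 | P0:I, P1:E(70) | bus: BusRd
[6] P1: store L1 := 71 | P0:I, P1:M(71) | bus: BusRdX,Flush
[7] P1: store L0 := 56 | P0:I, P1:M(56) | bus: none
[8] P1: load  L2 | P0:I, P1:M(41) | bus: none
[9] P1: store L1 := 40 | P0:I, P1:M(40) | bus: none
[10] P1: store L0 := 13 | P0:I, P1:M(13) | bus: none
[11] P0: load  L0 | P0:S(13), P1:S(13) | bus: BusRd,Flush
[12] P1: load  L1 | P0:I, P1:M(40) | bus: none

invalidations = 1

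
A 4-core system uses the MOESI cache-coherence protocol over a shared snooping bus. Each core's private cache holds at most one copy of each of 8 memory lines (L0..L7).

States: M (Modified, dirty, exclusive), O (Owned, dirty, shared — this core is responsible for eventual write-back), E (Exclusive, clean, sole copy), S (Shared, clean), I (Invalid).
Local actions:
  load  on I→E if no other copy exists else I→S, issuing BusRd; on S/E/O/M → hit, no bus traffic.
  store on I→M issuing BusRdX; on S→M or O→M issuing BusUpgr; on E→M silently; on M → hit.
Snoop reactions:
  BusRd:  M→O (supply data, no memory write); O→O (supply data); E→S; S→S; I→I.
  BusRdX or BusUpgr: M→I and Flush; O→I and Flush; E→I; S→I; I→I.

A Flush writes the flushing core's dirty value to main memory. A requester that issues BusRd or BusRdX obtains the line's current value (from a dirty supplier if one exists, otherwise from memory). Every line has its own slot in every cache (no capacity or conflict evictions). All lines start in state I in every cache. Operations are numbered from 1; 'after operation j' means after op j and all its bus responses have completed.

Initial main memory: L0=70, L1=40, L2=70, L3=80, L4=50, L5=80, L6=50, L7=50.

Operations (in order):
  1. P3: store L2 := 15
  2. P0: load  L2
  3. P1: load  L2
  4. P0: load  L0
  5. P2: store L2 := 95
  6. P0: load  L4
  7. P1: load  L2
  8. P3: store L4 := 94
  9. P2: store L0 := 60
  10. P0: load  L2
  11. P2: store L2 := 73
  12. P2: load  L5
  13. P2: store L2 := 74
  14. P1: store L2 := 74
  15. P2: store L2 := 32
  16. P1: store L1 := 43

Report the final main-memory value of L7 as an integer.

memory[L7] = 50

  op1 P3: store L2 := 15 → I/I/I/M on L2; bus BusRdX; mem=70
  op2 P0: load  L2 → S/I/I/O on L2; bus BusRd; mem=70
  op3 P1: load  L2 → S/S/I/O on L2; bus BusRd; mem=70
  op4 P0: load  L0 → E/I/I/I on L0; bus BusRd; mem=70
  op5 P2: store L2 := 95 → I/I/M/I on L2; bus BusRdX Flush; mem=15
  op6 P0: load  L4 → E/I/I/I on L4; bus BusRd; mem=50
  op7 P1: load  L2 → I/S/O/I on L2; bus BusRd; mem=15
  op8 P3: store L4 := 94 → I/I/I/M on L4; bus BusRdX; mem=50
  op9 P2: store L0 := 60 → I/I/M/I on L0; bus BusRdX; mem=70
  op10 P0: load  L2 → S/S/O/I on L2; bus BusRd; mem=15
  op11 P2: store L2 := 73 → I/I/M/I on L2; bus BusUpgr; mem=15
  op12 P2: load  L5 → I/I/E/I on L5; bus BusRd; mem=80
  op13 P2: store L2 := 74 → I/I/M/I on L2; bus (none); mem=15
  op14 P1: store L2 := 74 → I/M/I/I on L2; bus BusRdX Flush; mem=74
  op15 P2: store L2 := 32 → I/I/M/I on L2; bus BusRdX Flush; mem=74
  op16 P1: store L1 := 43 → I/M/I/I on L1; bus BusRdX; mem=40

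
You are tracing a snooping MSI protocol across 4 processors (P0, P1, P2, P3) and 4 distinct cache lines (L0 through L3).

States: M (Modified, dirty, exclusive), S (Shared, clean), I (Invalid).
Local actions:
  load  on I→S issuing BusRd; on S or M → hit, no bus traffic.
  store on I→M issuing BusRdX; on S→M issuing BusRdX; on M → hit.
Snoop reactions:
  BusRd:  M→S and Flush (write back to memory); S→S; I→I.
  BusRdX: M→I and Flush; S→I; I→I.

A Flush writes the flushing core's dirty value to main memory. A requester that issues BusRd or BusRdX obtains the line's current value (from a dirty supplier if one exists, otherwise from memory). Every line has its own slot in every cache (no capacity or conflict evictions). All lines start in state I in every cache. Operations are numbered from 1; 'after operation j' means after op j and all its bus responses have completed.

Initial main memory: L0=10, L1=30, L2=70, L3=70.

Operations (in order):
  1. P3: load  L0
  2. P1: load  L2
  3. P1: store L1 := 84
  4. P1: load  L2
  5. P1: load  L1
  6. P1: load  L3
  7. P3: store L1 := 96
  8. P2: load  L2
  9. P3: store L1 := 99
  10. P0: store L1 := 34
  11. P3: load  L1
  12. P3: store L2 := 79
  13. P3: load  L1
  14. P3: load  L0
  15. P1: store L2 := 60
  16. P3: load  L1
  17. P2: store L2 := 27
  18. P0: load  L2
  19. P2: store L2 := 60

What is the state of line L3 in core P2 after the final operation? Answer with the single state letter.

state = I

  op1 P3: load  L0 → I/I/I/S on L0; bus BusRd; mem=10
  op2 P1: load  L2 → I/S/I/I on L2; bus BusRd; mem=70
  op3 P1: store L1 := 84 → I/M/I/I on L1; bus BusRdX; mem=30
  op4 P1: load  L2 → I/S/I/I on L2; bus (none); mem=70
  op5 P1: load  L1 → I/M/I/I on L1; bus (none); mem=30
  op6 P1: load  L3 → I/S/I/I on L3; bus BusRd; mem=70
  op7 P3: store L1 := 96 → I/I/I/M on L1; bus BusRdX Flush; mem=84
  op8 P2: load  L2 → I/S/S/I on L2; bus BusRd; mem=70
  op9 P3: store L1 := 99 → I/I/I/M on L1; bus (none); mem=84
  op10 P0: store L1 := 34 → M/I/I/I on L1; bus BusRdX Flush; mem=99
  op11 P3: load  L1 → S/I/I/S on L1; bus BusRd Flush; mem=34
  op12 P3: store L2 := 79 → I/I/I/M on L2; bus BusRdX; mem=70
  op13 P3: load  L1 → S/I/I/S on L1; bus (none); mem=34
  op14 P3: load  L0 → I/I/I/S on L0; bus (none); mem=10
  op15 P1: store L2 := 60 → I/M/I/I on L2; bus BusRdX Flush; mem=79
  op16 P3: load  L1 → S/I/I/S on L1; bus (none); mem=34
  op17 P2: store L2 := 27 → I/I/M/I on L2; bus BusRdX Flush; mem=60
  op18 P0: load  L2 → S/I/S/I on L2; bus BusRd Flush; mem=27
  op19 P2: store L2 := 60 → I/I/M/I on L2; bus BusRdX; mem=27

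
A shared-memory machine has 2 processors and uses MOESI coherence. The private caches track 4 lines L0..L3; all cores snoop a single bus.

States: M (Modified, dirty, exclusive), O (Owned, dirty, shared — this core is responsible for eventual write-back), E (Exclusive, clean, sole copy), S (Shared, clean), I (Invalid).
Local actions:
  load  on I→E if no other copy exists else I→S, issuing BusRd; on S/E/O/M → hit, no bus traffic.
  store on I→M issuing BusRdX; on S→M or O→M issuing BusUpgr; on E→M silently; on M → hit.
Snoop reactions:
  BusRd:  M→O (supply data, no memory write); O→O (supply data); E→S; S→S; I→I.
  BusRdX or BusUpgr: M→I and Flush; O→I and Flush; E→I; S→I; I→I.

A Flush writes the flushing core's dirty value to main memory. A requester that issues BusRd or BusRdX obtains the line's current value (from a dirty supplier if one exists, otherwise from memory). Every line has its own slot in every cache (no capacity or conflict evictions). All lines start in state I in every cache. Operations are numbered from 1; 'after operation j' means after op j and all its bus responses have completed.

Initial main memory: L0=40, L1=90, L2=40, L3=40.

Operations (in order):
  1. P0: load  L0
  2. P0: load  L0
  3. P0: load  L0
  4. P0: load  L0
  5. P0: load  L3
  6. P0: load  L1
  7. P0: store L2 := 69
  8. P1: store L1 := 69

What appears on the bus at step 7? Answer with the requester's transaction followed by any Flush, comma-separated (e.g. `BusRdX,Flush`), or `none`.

bus = BusRdX

1. P0: load  L0  bus=[BusRd]  L0: P0=E P1=I  mem[L0]=40
2. P0: load  L0  bus=[-]  L0: P0=E P1=I  mem[L0]=40
3. P0: load  L0  bus=[-]  L0: P0=E P1=I  mem[L0]=40
4. P0: load  L0  bus=[-]  L0: P0=E P1=I  mem[L0]=40
5. P0: load  L3  bus=[BusRd]  L3: P0=E P1=I  mem[L3]=40
6. P0: load  L1  bus=[BusRd]  L1: P0=E P1=I  mem[L1]=90
7. P0: store L2 := 69  bus=[BusRdX]  L2: P0=M P1=I  mem[L2]=40
8. P1: store L1 := 69  bus=[BusRdX]  L1: P0=I P1=M  mem[L1]=90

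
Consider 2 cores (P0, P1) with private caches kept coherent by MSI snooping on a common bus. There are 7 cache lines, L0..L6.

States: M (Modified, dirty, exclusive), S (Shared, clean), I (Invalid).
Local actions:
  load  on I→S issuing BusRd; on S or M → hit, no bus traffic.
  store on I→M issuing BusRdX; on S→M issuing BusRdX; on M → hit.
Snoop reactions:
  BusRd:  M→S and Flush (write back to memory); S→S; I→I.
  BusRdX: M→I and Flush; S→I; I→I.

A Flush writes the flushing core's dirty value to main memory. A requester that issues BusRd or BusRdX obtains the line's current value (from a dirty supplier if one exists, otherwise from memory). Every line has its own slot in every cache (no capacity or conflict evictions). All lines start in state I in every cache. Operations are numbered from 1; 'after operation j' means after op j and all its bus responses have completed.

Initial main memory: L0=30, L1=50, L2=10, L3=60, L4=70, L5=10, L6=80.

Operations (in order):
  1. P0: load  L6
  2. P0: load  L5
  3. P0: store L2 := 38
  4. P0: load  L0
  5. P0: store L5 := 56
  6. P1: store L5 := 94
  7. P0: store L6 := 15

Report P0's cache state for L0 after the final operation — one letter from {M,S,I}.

state = S

1. P0: load  L6  bus=[BusRd]  L6: P0=S P1=I  mem[L6]=80
2. P0: load  L5  bus=[BusRd]  L5: P0=S P1=I  mem[L5]=10
3. P0: store L2 := 38  bus=[BusRdX]  L2: P0=M P1=I  mem[L2]=10
4. P0: load  L0  bus=[BusRd]  L0: P0=S P1=I  mem[L0]=30
5. P0: store L5 := 56  bus=[BusRdX]  L5: P0=M P1=I  mem[L5]=10
6. P1: store L5 := 94  bus=[BusRdX,Flush]  L5: P0=I P1=M  mem[L5]=56
7. P0: store L6 := 15  bus=[BusRdX]  L6: P0=M P1=I  mem[L6]=80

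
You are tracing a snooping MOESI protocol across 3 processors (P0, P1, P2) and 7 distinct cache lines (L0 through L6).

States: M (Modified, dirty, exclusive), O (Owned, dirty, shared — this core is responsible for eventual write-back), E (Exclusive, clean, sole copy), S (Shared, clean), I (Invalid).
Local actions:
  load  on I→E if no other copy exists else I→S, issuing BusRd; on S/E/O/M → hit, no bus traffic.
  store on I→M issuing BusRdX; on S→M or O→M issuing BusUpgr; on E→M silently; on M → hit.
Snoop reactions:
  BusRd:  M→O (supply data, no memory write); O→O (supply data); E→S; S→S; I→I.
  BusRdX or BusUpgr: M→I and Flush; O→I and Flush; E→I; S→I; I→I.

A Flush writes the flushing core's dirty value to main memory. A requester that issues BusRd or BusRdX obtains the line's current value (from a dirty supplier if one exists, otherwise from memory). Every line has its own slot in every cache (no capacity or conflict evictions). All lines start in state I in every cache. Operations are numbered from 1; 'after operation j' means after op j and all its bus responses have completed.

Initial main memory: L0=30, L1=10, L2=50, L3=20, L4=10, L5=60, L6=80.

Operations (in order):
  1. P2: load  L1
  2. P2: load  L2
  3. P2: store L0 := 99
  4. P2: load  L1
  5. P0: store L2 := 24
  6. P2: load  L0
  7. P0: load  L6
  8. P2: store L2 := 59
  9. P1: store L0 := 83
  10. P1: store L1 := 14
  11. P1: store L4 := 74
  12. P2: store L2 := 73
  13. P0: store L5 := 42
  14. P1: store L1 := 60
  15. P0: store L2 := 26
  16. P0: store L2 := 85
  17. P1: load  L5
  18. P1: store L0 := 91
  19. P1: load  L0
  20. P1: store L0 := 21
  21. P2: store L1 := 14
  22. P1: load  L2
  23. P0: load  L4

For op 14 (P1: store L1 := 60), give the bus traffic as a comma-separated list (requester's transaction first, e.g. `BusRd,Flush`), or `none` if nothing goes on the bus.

bus = none

1. P2: load  L1  bus=[BusRd]  L1: P0=I P1=I P2=E  mem[L1]=10
2. P2: load  L2  bus=[BusRd]  L2: P0=I P1=I P2=E  mem[L2]=50
3. P2: store L0 := 99  bus=[BusRdX]  L0: P0=I P1=I P2=M  mem[L0]=30
4. P2: load  L1  bus=[-]  L1: P0=I P1=I P2=E  mem[L1]=10
5. P0: store L2 := 24  bus=[BusRdX]  L2: P0=M P1=I P2=I  mem[L2]=50
6. P2: load  L0  bus=[-]  L0: P0=I P1=I P2=M  mem[L0]=30
7. P0: load  L6  bus=[BusRd]  L6: P0=E P1=I P2=I  mem[L6]=80
8. P2: store L2 := 59  bus=[BusRdX,Flush]  L2: P0=I P1=I P2=M  mem[L2]=24
9. P1: store L0 := 83  bus=[BusRdX,Flush]  L0: P0=I P1=M P2=I  mem[L0]=99
10. P1: store L1 := 14  bus=[BusRdX]  L1: P0=I P1=M P2=I  mem[L1]=10
11. P1: store L4 := 74  bus=[BusRdX]  L4: P0=I P1=M P2=I  mem[L4]=10
12. P2: store L2 := 73  bus=[-]  L2: P0=I P1=I P2=M  mem[L2]=24
13. P0: store L5 := 42  bus=[BusRdX]  L5: P0=M P1=I P2=I  mem[L5]=60
14. P1: store L1 := 60  bus=[-]  L1: P0=I P1=M P2=I  mem[L1]=10
15. P0: store L2 := 26  bus=[BusRdX,Flush]  L2: P0=M P1=I P2=I  mem[L2]=73
16. P0: store L2 := 85  bus=[-]  L2: P0=M P1=I P2=I  mem[L2]=73
17. P1: load  L5  bus=[BusRd]  L5: P0=O P1=S P2=I  mem[L5]=60
18. P1: store L0 := 91  bus=[-]  L0: P0=I P1=M P2=I  mem[L0]=99
19. P1: load  L0  bus=[-]  L0: P0=I P1=M P2=I  mem[L0]=99
20. P1: store L0 := 21  bus=[-]  L0: P0=I P1=M P2=I  mem[L0]=99
21. P2: store L1 := 14  bus=[BusRdX,Flush]  L1: P0=I P1=I P2=M  mem[L1]=60
22. P1: load  L2  bus=[BusRd]  L2: P0=O P1=S P2=I  mem[L2]=73
23. P0: load  L4  bus=[BusRd]  L4: P0=S P1=O P2=I  mem[L4]=10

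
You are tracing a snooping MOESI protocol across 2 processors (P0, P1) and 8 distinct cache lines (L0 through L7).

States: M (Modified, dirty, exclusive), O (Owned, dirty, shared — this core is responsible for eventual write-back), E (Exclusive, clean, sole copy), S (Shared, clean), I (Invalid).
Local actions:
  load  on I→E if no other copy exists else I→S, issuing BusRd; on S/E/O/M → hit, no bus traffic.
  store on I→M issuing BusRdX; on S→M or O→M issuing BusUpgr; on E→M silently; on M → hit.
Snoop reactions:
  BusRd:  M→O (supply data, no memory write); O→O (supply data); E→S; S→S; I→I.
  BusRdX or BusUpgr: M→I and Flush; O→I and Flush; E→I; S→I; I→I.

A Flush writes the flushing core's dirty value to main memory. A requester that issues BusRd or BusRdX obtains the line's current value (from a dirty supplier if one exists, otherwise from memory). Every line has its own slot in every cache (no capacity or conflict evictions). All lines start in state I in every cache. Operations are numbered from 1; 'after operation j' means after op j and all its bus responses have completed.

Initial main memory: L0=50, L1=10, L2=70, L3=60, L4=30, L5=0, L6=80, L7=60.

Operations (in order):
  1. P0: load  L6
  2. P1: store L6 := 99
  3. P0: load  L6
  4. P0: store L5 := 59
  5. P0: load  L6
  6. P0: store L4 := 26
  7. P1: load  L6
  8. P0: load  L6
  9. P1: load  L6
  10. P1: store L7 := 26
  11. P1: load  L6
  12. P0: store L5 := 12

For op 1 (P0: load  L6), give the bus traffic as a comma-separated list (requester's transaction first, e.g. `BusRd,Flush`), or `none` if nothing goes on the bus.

  op1 P0: load  L6 → E/I on L6; bus BusRd; mem=80
  op2 P1: store L6 := 99 → I/M on L6; bus BusRdX; mem=80
  op3 P0: load  L6 → S/O on L6; bus BusRd; mem=80
  op4 P0: store L5 := 59 → M/I on L5; bus BusRdX; mem=0
  op5 P0: load  L6 → S/O on L6; bus (none); mem=80
  op6 P0: store L4 := 26 → M/I on L4; bus BusRdX; mem=30
  op7 P1: load  L6 → S/O on L6; bus (none); mem=80
  op8 P0: load  L6 → S/O on L6; bus (none); mem=80
  op9 P1: load  L6 → S/O on L6; bus (none); mem=80
  op10 P1: store L7 := 26 → I/M on L7; bus BusRdX; mem=60
  op11 P1: load  L6 → S/O on L6; bus (none); mem=80
  op12 P0: store L5 := 12 → M/I on L5; bus (none); mem=0

bus = BusRd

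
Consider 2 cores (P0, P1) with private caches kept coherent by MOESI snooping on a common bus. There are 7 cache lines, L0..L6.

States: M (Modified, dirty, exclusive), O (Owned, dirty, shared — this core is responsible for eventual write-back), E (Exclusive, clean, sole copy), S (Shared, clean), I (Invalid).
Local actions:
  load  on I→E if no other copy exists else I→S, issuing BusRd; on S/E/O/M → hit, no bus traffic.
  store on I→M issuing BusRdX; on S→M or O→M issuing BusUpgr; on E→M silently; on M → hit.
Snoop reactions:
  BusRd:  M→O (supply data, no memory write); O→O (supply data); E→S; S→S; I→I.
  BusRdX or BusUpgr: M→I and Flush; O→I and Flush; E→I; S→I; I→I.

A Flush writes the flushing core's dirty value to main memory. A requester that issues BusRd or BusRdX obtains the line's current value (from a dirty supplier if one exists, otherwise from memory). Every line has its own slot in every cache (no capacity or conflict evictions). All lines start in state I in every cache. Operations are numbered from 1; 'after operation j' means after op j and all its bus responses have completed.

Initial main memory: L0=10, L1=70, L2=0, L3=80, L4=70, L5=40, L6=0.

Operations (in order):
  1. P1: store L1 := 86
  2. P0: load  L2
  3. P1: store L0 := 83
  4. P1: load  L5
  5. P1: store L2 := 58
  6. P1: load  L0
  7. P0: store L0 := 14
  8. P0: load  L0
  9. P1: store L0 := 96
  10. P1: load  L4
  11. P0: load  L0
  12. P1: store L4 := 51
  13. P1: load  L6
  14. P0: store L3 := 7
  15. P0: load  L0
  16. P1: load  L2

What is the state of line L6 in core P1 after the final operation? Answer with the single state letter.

  op1 P1: store L1 := 86 → I/M on L1; bus BusRdX; mem=70
  op2 P0: load  L2 → E/I on L2; bus BusRd; mem=0
  op3 P1: store L0 := 83 → I/M on L0; bus BusRdX; mem=10
  op4 P1: load  L5 → I/E on L5; bus BusRd; mem=40
  op5 P1: store L2 := 58 → I/M on L2; bus BusRdX; mem=0
  op6 P1: load  L0 → I/M on L0; bus (none); mem=10
  op7 P0: store L0 := 14 → M/I on L0; bus BusRdX Flush; mem=83
  op8 P0: load  L0 → M/I on L0; bus (none); mem=83
  op9 P1: store L0 := 96 → I/M on L0; bus BusRdX Flush; mem=14
  op10 P1: load  L4 → I/E on L4; bus BusRd; mem=70
  op11 P0: load  L0 → S/O on L0; bus BusRd; mem=14
  op12 P1: store L4 := 51 → I/M on L4; bus (none); mem=70
  op13 P1: load  L6 → I/E on L6; bus BusRd; mem=0
  op14 P0: store L3 := 7 → M/I on L3; bus BusRdX; mem=80
  op15 P0: load  L0 → S/O on L0; bus (none); mem=14
  op16 P1: load  L2 → I/M on L2; bus (none); mem=0

state = E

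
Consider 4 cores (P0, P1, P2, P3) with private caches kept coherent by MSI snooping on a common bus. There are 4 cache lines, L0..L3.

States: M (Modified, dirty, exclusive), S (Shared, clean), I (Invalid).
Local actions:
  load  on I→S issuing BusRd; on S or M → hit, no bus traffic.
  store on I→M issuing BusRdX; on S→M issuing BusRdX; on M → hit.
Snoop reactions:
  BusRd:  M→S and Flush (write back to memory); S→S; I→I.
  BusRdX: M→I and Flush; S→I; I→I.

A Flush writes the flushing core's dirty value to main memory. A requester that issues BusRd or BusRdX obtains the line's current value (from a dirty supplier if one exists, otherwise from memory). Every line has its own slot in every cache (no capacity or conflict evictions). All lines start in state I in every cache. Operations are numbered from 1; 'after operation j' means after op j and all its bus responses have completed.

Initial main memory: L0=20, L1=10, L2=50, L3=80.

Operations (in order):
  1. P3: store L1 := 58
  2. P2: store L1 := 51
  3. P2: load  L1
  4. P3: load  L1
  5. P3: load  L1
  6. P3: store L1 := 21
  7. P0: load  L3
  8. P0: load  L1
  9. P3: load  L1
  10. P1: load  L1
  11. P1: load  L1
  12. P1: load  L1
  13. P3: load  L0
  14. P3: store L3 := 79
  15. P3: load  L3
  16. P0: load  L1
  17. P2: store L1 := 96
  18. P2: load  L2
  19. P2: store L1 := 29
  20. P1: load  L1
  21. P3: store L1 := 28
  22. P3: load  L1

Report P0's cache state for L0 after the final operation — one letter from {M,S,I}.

state = I

  op1 P3: store L1 := 58 → I/I/I/M on L1; bus BusRdX; mem=10
  op2 P2: store L1 := 51 → I/I/M/I on L1; bus BusRdX Flush; mem=58
  op3 P2: load  L1 → I/I/M/I on L1; bus (none); mem=58
  op4 P3: load  L1 → I/I/S/S on L1; bus BusRd Flush; mem=51
  op5 P3: load  L1 → I/I/S/S on L1; bus (none); mem=51
  op6 P3: store L1 := 21 → I/I/I/M on L1; bus BusRdX; mem=51
  op7 P0: load  L3 → S/I/I/I on L3; bus BusRd; mem=80
  op8 P0: load  L1 → S/I/I/S on L1; bus BusRd Flush; mem=21
  op9 P3: load  L1 → S/I/I/S on L1; bus (none); mem=21
  op10 P1: load  L1 → S/S/I/S on L1; bus BusRd; mem=21
  op11 P1: load  L1 → S/S/I/S on L1; bus (none); mem=21
  op12 P1: load  L1 → S/S/I/S on L1; bus (none); mem=21
  op13 P3: load  L0 → I/I/I/S on L0; bus BusRd; mem=20
  op14 P3: store L3 := 79 → I/I/I/M on L3; bus BusRdX; mem=80
  op15 P3: load  L3 → I/I/I/M on L3; bus (none); mem=80
  op16 P0: load  L1 → S/S/I/S on L1; bus (none); mem=21
  op17 P2: store L1 := 96 → I/I/M/I on L1; bus BusRdX; mem=21
  op18 P2: load  L2 → I/I/S/I on L2; bus BusRd; mem=50
  op19 P2: store L1 := 29 → I/I/M/I on L1; bus (none); mem=21
  op20 P1: load  L1 → I/S/S/I on L1; bus BusRd Flush; mem=29
  op21 P3: store L1 := 28 → I/I/I/M on L1; bus BusRdX; mem=29
  op22 P3: load  L1 → I/I/I/M on L1; bus (none); mem=29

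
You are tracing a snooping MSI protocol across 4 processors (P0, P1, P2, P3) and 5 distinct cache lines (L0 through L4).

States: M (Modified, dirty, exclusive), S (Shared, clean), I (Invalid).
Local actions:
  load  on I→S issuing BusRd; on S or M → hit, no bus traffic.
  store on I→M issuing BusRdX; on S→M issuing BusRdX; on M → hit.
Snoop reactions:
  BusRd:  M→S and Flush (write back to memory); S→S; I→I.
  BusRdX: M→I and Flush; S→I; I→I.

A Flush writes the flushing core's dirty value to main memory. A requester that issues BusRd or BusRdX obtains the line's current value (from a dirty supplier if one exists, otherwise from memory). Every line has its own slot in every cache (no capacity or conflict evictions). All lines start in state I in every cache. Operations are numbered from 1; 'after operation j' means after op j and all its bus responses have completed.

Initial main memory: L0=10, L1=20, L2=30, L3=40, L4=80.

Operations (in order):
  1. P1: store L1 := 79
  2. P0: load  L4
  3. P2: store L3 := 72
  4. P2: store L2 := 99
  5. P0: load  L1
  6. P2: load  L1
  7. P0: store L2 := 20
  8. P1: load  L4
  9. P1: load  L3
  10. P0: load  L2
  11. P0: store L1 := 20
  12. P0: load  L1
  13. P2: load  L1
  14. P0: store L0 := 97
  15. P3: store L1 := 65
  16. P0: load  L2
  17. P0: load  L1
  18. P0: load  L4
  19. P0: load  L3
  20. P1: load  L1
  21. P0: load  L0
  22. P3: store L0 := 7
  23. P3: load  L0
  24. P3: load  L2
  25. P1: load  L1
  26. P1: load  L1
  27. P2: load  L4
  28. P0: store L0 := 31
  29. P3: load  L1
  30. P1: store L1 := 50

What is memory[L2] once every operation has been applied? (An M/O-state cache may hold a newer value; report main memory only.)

  op1 P1: store L1 := 79 → I/M/I/I on L1; bus BusRdX; mem=20
  op2 P0: load  L4 → S/I/I/I on L4; bus BusRd; mem=80
  op3 P2: store L3 := 72 → I/I/M/I on L3; bus BusRdX; mem=40
  op4 P2: store L2 := 99 → I/I/M/I on L2; bus BusRdX; mem=30
  op5 P0: load  L1 → S/S/I/I on L1; bus BusRd Flush; mem=79
  op6 P2: load  L1 → S/S/S/I on L1; bus BusRd; mem=79
  op7 P0: store L2 := 20 → M/I/I/I on L2; bus BusRdX Flush; mem=99
  op8 P1: load  L4 → S/S/I/I on L4; bus BusRd; mem=80
  op9 P1: load  L3 → I/S/S/I on L3; bus BusRd Flush; mem=72
  op10 P0: load  L2 → M/I/I/I on L2; bus (none); mem=99
  op11 P0: store L1 := 20 → M/I/I/I on L1; bus BusRdX; mem=79
  op12 P0: load  L1 → M/I/I/I on L1; bus (none); mem=79
  op13 P2: load  L1 → S/I/S/I on L1; bus BusRd Flush; mem=20
  op14 P0: store L0 := 97 → M/I/I/I on L0; bus BusRdX; mem=10
  op15 P3: store L1 := 65 → I/I/I/M on L1; bus BusRdX; mem=20
  op16 P0: load  L2 → M/I/I/I on L2; bus (none); mem=99
  op17 P0: load  L1 → S/I/I/S on L1; bus BusRd Flush; mem=65
  op18 P0: load  L4 → S/S/I/I on L4; bus (none); mem=80
  op19 P0: load  L3 → S/S/S/I on L3; bus BusRd; mem=72
  op20 P1: load  L1 → S/S/I/S on L1; bus BusRd; mem=65
  op21 P0: load  L0 → M/I/I/I on L0; bus (none); mem=10
  op22 P3: store L0 := 7 → I/I/I/M on L0; bus BusRdX Flush; mem=97
  op23 P3: load  L0 → I/I/I/M on L0; bus (none); mem=97
  op24 P3: load  L2 → S/I/I/S on L2; bus BusRd Flush; mem=20
  op25 P1: load  L1 → S/S/I/S on L1; bus (none); mem=65
  op26 P1: load  L1 → S/S/I/S on L1; bus (none); mem=65
  op27 P2: load  L4 → S/S/S/I on L4; bus BusRd; mem=80
  op28 P0: store L0 := 31 → M/I/I/I on L0; bus BusRdX Flush; mem=7
  op29 P3: load  L1 → S/S/I/S on L1; bus (none); mem=65
  op30 P1: store L1 := 50 → I/M/I/I on L1; bus BusRdX; mem=65

memory[L2] = 20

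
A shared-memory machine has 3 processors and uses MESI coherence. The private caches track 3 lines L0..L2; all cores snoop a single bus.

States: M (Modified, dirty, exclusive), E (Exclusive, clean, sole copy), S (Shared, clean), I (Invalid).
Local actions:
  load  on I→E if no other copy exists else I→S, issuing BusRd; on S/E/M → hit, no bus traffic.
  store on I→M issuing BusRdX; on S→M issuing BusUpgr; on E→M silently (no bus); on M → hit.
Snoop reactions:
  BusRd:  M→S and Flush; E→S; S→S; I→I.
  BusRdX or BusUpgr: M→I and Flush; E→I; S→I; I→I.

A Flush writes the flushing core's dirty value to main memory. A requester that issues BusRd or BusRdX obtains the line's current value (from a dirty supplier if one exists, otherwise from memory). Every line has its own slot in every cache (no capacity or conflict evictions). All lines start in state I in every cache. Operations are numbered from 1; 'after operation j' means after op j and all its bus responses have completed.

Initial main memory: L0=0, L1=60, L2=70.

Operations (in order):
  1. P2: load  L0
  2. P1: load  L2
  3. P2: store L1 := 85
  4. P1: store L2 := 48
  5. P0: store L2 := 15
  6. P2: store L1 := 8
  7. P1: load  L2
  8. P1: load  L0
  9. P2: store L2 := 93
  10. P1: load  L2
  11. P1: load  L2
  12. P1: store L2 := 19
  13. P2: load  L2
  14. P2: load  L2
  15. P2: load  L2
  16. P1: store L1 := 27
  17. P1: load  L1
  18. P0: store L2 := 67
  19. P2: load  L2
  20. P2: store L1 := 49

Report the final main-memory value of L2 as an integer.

step 1: P2: load  L0  ⟶  IIE  (L0)  txn=BusRd  M[L0]=0
step 2: P1: load  L2  ⟶  IEI  (L2)  txn=BusRd  M[L2]=70
step 3: P2: store L1 := 85  ⟶  IIM  (L1)  txn=BusRdX  M[L1]=60
step 4: P1: store L2 := 48  ⟶  IMI  (L2)  txn=∅  M[L2]=70
step 5: P0: store L2 := 15  ⟶  MII  (L2)  txn=BusRdX+Flush  M[L2]=48
step 6: P2: store L1 := 8  ⟶  IIM  (L1)  txn=∅  M[L1]=60
step 7: P1: load  L2  ⟶  SSI  (L2)  txn=BusRd+Flush  M[L2]=15
step 8: P1: load  L0  ⟶  ISS  (L0)  txn=BusRd  M[L0]=0
step 9: P2: store L2 := 93  ⟶  IIM  (L2)  txn=BusRdX  M[L2]=15
step 10: P1: load  L2  ⟶  ISS  (L2)  txn=BusRd+Flush  M[L2]=93
step 11: P1: load  L2  ⟶  ISS  (L2)  txn=∅  M[L2]=93
step 12: P1: store L2 := 19  ⟶  IMI  (L2)  txn=BusUpgr  M[L2]=93
step 13: P2: load  L2  ⟶  ISS  (L2)  txn=BusRd+Flush  M[L2]=19
step 14: P2: load  L2  ⟶  ISS  (L2)  txn=∅  M[L2]=19
step 15: P2: load  L2  ⟶  ISS  (L2)  txn=∅  M[L2]=19
step 16: P1: store L1 := 27  ⟶  IMI  (L1)  txn=BusRdX+Flush  M[L1]=8
step 17: P1: load  L1  ⟶  IMI  (L1)  txn=∅  M[L1]=8
step 18: P0: store L2 := 67  ⟶  MII  (L2)  txn=BusRdX  M[L2]=19
step 19: P2: load  L2  ⟶  SIS  (L2)  txn=BusRd+Flush  M[L2]=67
step 20: P2: store L1 := 49  ⟶  IIM  (L1)  txn=BusRdX+Flush  M[L1]=27

memory[L2] = 67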